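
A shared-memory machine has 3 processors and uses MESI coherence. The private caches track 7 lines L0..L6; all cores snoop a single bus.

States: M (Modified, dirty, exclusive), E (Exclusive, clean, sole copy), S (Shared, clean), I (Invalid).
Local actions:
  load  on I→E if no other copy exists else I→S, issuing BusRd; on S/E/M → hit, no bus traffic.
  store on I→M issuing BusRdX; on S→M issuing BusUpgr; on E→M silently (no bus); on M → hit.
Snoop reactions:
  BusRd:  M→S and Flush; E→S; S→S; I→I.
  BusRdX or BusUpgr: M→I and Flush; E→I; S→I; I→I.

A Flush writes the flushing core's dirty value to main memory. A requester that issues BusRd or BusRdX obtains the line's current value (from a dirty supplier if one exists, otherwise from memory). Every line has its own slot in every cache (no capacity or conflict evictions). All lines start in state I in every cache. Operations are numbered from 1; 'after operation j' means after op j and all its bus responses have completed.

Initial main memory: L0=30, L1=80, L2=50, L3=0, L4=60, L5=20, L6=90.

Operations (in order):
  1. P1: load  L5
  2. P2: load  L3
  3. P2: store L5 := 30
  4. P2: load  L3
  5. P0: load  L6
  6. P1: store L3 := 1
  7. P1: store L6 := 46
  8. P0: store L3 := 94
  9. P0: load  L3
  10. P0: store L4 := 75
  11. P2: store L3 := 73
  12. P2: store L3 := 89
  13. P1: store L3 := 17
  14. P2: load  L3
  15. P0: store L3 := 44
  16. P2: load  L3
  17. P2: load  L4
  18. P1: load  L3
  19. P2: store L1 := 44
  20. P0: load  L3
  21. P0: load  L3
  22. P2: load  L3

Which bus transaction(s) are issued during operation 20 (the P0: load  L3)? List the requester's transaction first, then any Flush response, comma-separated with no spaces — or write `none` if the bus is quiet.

1. P1: load  L5  bus=[BusRd]  L5: P0=I P1=E P2=I  mem[L5]=20
2. P2: load  L3  bus=[BusRd]  L3: P0=I P1=I P2=E  mem[L3]=0
3. P2: store L5 := 30  bus=[BusRdX]  L5: P0=I P1=I P2=M  mem[L5]=20
4. P2: load  L3  bus=[-]  L3: P0=I P1=I P2=E  mem[L3]=0
5. P0: load  L6  bus=[BusRd]  L6: P0=E P1=I P2=I  mem[L6]=90
6. P1: store L3 := 1  bus=[BusRdX]  L3: P0=I P1=M P2=I  mem[L3]=0
7. P1: store L6 := 46  bus=[BusRdX]  L6: P0=I P1=M P2=I  mem[L6]=90
8. P0: store L3 := 94  bus=[BusRdX,Flush]  L3: P0=M P1=I P2=I  mem[L3]=1
9. P0: load  L3  bus=[-]  L3: P0=M P1=I P2=I  mem[L3]=1
10. P0: store L4 := 75  bus=[BusRdX]  L4: P0=M P1=I P2=I  mem[L4]=60
11. P2: store L3 := 73  bus=[BusRdX,Flush]  L3: P0=I P1=I P2=M  mem[L3]=94
12. P2: store L3 := 89  bus=[-]  L3: P0=I P1=I P2=M  mem[L3]=94
13. P1: store L3 := 17  bus=[BusRdX,Flush]  L3: P0=I P1=M P2=I  mem[L3]=89
14. P2: load  L3  bus=[BusRd,Flush]  L3: P0=I P1=S P2=S  mem[L3]=17
15. P0: store L3 := 44  bus=[BusRdX]  L3: P0=M P1=I P2=I  mem[L3]=17
16. P2: load  L3  bus=[BusRd,Flush]  L3: P0=S P1=I P2=S  mem[L3]=44
17. P2: load  L4  bus=[BusRd,Flush]  L4: P0=S P1=I P2=S  mem[L4]=75
18. P1: load  L3  bus=[BusRd]  L3: P0=S P1=S P2=S  mem[L3]=44
19. P2: store L1 := 44  bus=[BusRdX]  L1: P0=I P1=I P2=M  mem[L1]=80
20. P0: load  L3  bus=[-]  L3: P0=S P1=S P2=S  mem[L3]=44
21. P0: load  L3  bus=[-]  L3: P0=S P1=S P2=S  mem[L3]=44
22. P2: load  L3  bus=[-]  L3: P0=S P1=S P2=S  mem[L3]=44

bus = none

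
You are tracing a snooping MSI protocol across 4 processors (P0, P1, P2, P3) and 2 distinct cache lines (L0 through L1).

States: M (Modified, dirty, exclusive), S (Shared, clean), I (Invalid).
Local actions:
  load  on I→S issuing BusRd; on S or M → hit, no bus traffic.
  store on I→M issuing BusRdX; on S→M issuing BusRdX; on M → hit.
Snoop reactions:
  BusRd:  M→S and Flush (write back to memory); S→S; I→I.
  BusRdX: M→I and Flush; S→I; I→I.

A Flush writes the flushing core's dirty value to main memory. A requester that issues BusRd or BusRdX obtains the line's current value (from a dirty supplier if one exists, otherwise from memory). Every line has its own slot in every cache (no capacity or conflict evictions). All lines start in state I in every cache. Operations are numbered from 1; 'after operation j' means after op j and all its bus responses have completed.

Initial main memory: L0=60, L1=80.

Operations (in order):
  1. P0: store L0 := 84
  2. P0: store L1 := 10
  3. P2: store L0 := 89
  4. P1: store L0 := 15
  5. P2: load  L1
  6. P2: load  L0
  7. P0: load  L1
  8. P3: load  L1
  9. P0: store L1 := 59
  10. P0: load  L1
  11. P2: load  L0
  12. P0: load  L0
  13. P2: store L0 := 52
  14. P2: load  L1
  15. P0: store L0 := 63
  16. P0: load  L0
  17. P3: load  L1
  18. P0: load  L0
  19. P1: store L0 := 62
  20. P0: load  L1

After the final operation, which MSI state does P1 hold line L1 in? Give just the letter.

[1] P0: store L0 := 84 | P0:M(84), P1:I, P2:I, P3:I | bus: BusRdX
[2] P0: store L1 := 10 | P0:M(10), P1:I, P2:I, P3:I | bus: BusRdX
[3] P2: store L0 := 89 | P0:I, P1:I, P2:M(89), P3:I | bus: BusRdX,Flush
[4] P1: store L0 := 15 | P0:I, P1:M(15), P2:I, P3:I | bus: BusRdX,Flush
[5] P2: load  L1 | P0:S(10), P1:I, P2:S(10), P3:I | bus: BusRd,Flush
[6] P2: load  L0 | P0:I, P1:S(15), P2:S(15), P3:I | bus: BusRd,Flush
[7] P0: load  L1 | P0:S(10), P1:I, P2:S(10), P3:I | bus: none
[8] P3: load  L1 | P0:S(10), P1:I, P2:S(10), P3:S(10) | bus: BusRd
[9] P0: store L1 := 59 | P0:M(59), P1:I, P2:I, P3:I | bus: BusRdX
[10] P0: load  L1 | P0:M(59), P1:I, P2:I, P3:I | bus: none
[11] P2: load  L0 | P0:I, P1:S(15), P2:S(15), P3:I | bus: none
[12] P0: load  L0 | P0:S(15), P1:S(15), P2:S(15), P3:I | bus: BusRd
[13] P2: store L0 := 52 | P0:I, P1:I, P2:M(52), P3:I | bus: BusRdX
[14] P2: load  L1 | P0:S(59), P1:I, P2:S(59), P3:I | bus: BusRd,Flush
[15] P0: store L0 := 63 | P0:M(63), P1:I, P2:I, P3:I | bus: BusRdX,Flush
[16] P0: load  L0 | P0:M(63), P1:I, P2:I, P3:I | bus: none
[17] P3: load  L1 | P0:S(59), P1:I, P2:S(59), P3:S(59) | bus: BusRd
[18] P0: load  L0 | P0:M(63), P1:I, P2:I, P3:I | bus: none
[19] P1: store L0 := 62 | P0:I, P1:M(62), P2:I, P3:I | bus: BusRdX,Flush
[20] P0: load  L1 | P0:S(59), P1:I, P2:S(59), P3:S(59) | bus: none

state = I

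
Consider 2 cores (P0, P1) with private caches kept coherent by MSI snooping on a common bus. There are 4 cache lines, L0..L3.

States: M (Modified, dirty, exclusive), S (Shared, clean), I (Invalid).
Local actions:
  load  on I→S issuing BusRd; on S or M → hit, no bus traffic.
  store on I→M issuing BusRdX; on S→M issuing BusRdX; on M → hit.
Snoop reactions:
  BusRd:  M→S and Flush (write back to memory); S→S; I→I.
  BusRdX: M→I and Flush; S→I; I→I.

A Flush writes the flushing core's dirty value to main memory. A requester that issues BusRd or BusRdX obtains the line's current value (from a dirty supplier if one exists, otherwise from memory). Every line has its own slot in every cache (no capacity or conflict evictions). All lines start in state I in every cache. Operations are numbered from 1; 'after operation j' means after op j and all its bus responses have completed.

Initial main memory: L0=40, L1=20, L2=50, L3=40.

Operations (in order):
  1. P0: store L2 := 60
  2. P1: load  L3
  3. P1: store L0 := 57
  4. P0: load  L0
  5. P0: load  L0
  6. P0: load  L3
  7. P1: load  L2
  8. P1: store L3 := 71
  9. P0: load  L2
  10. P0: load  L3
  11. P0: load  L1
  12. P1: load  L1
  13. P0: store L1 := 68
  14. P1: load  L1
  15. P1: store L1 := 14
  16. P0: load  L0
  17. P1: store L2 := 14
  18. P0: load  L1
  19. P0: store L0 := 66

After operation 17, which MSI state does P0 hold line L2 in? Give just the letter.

state = I

step 1: P0: store L2 := 60  ⟶  MI  (L2)  txn=BusRdX  M[L2]=50
step 2: P1: load  L3  ⟶  IS  (L3)  txn=BusRd  M[L3]=40
step 3: P1: store L0 := 57  ⟶  IM  (L0)  txn=BusRdX  M[L0]=40
step 4: P0: load  L0  ⟶  SS  (L0)  txn=BusRd+Flush  M[L0]=57
step 5: P0: load  L0  ⟶  SS  (L0)  txn=∅  M[L0]=57
step 6: P0: load  L3  ⟶  SS  (L3)  txn=BusRd  M[L3]=40
step 7: P1: load  L2  ⟶  SS  (L2)  txn=BusRd+Flush  M[L2]=60
step 8: P1: store L3 := 71  ⟶  IM  (L3)  txn=BusRdX  M[L3]=40
step 9: P0: load  L2  ⟶  SS  (L2)  txn=∅  M[L2]=60
step 10: P0: load  L3  ⟶  SS  (L3)  txn=BusRd+Flush  M[L3]=71
step 11: P0: load  L1  ⟶  SI  (L1)  txn=BusRd  M[L1]=20
step 12: P1: load  L1  ⟶  SS  (L1)  txn=BusRd  M[L1]=20
step 13: P0: store L1 := 68  ⟶  MI  (L1)  txn=BusRdX  M[L1]=20
step 14: P1: load  L1  ⟶  SS  (L1)  txn=BusRd+Flush  M[L1]=68
step 15: P1: store L1 := 14  ⟶  IM  (L1)  txn=BusRdX  M[L1]=68
step 16: P0: load  L0  ⟶  SS  (L0)  txn=∅  M[L0]=57
step 17: P1: store L2 := 14  ⟶  IM  (L2)  txn=BusRdX  M[L2]=60
step 18: P0: load  L1  ⟶  SS  (L1)  txn=BusRd+Flush  M[L1]=14
step 19: P0: store L0 := 66  ⟶  MI  (L0)  txn=BusRdX  M[L0]=57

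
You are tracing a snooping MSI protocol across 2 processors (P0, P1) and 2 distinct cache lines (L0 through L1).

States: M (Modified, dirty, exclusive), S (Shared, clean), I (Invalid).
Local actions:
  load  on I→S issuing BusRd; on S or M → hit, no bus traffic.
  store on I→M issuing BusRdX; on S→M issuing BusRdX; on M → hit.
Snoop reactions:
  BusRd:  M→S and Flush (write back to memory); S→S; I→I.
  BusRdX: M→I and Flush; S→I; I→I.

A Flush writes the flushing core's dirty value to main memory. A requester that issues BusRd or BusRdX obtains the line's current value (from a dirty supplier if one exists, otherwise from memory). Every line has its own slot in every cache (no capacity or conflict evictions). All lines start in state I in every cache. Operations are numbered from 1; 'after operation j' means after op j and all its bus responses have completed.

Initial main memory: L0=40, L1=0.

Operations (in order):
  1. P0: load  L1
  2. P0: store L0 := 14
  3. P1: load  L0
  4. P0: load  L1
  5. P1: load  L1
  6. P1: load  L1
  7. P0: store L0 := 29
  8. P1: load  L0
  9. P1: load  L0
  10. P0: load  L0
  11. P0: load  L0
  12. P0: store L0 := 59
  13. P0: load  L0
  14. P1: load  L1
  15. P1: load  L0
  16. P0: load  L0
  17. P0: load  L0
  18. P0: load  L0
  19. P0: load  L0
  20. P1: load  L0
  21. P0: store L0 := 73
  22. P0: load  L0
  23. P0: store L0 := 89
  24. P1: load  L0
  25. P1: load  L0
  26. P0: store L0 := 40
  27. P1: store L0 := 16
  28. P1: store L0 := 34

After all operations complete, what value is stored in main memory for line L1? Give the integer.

step 1: P0: load  L1  ⟶  SI  (L1)  txn=BusRd  M[L1]=0
step 2: P0: store L0 := 14  ⟶  MI  (L0)  txn=BusRdX  M[L0]=40
step 3: P1: load  L0  ⟶  SS  (L0)  txn=BusRd+Flush  M[L0]=14
step 4: P0: load  L1  ⟶  SI  (L1)  txn=∅  M[L1]=0
step 5: P1: load  L1  ⟶  SS  (L1)  txn=BusRd  M[L1]=0
step 6: P1: load  L1  ⟶  SS  (L1)  txn=∅  M[L1]=0
step 7: P0: store L0 := 29  ⟶  MI  (L0)  txn=BusRdX  M[L0]=14
step 8: P1: load  L0  ⟶  SS  (L0)  txn=BusRd+Flush  M[L0]=29
step 9: P1: load  L0  ⟶  SS  (L0)  txn=∅  M[L0]=29
step 10: P0: load  L0  ⟶  SS  (L0)  txn=∅  M[L0]=29
step 11: P0: load  L0  ⟶  SS  (L0)  txn=∅  M[L0]=29
step 12: P0: store L0 := 59  ⟶  MI  (L0)  txn=BusRdX  M[L0]=29
step 13: P0: load  L0  ⟶  MI  (L0)  txn=∅  M[L0]=29
step 14: P1: load  L1  ⟶  SS  (L1)  txn=∅  M[L1]=0
step 15: P1: load  L0  ⟶  SS  (L0)  txn=BusRd+Flush  M[L0]=59
step 16: P0: load  L0  ⟶  SS  (L0)  txn=∅  M[L0]=59
step 17: P0: load  L0  ⟶  SS  (L0)  txn=∅  M[L0]=59
step 18: P0: load  L0  ⟶  SS  (L0)  txn=∅  M[L0]=59
step 19: P0: load  L0  ⟶  SS  (L0)  txn=∅  M[L0]=59
step 20: P1: load  L0  ⟶  SS  (L0)  txn=∅  M[L0]=59
step 21: P0: store L0 := 73  ⟶  MI  (L0)  txn=BusRdX  M[L0]=59
step 22: P0: load  L0  ⟶  MI  (L0)  txn=∅  M[L0]=59
step 23: P0: store L0 := 89  ⟶  MI  (L0)  txn=∅  M[L0]=59
step 24: P1: load  L0  ⟶  SS  (L0)  txn=BusRd+Flush  M[L0]=89
step 25: P1: load  L0  ⟶  SS  (L0)  txn=∅  M[L0]=89
step 26: P0: store L0 := 40  ⟶  MI  (L0)  txn=BusRdX  M[L0]=89
step 27: P1: store L0 := 16  ⟶  IM  (L0)  txn=BusRdX+Flush  M[L0]=40
step 28: P1: store L0 := 34  ⟶  IM  (L0)  txn=∅  M[L0]=40

memory[L1] = 0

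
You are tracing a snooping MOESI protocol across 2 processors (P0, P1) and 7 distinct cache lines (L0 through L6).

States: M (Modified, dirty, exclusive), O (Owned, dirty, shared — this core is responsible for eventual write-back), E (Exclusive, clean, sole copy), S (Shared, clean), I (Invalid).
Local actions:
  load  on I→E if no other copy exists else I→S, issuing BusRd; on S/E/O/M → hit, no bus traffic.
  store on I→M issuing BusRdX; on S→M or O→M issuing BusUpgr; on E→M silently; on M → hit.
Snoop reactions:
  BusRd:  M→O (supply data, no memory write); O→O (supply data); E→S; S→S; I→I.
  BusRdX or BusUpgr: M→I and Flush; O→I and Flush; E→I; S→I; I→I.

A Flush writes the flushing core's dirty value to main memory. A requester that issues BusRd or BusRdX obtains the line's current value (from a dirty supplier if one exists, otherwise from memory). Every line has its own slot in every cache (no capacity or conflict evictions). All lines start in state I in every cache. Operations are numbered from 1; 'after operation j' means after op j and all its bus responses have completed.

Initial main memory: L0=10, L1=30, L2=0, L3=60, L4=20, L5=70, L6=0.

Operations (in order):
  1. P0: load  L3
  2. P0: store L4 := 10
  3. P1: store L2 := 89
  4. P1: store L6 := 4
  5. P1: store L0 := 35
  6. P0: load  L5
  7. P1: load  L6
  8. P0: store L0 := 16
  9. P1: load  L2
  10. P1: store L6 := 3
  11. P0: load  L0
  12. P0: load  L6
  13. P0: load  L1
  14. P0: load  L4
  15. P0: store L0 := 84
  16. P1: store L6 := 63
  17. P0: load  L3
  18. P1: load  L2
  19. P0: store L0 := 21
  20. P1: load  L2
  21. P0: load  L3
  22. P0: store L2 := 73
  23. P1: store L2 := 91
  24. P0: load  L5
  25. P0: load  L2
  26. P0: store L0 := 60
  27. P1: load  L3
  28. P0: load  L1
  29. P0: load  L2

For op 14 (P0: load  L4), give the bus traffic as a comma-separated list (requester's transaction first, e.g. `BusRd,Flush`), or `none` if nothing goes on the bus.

bus = none

  op1 P0: load  L3 → E/I on L3; bus BusRd; mem=60
  op2 P0: store L4 := 10 → M/I on L4; bus BusRdX; mem=20
  op3 P1: store L2 := 89 → I/M on L2; bus BusRdX; mem=0
  op4 P1: store L6 := 4 → I/M on L6; bus BusRdX; mem=0
  op5 P1: store L0 := 35 → I/M on L0; bus BusRdX; mem=10
  op6 P0: load  L5 → E/I on L5; bus BusRd; mem=70
  op7 P1: load  L6 → I/M on L6; bus (none); mem=0
  op8 P0: store L0 := 16 → M/I on L0; bus BusRdX Flush; mem=35
  op9 P1: load  L2 → I/M on L2; bus (none); mem=0
  op10 P1: store L6 := 3 → I/M on L6; bus (none); mem=0
  op11 P0: load  L0 → M/I on L0; bus (none); mem=35
  op12 P0: load  L6 → S/O on L6; bus BusRd; mem=0
  op13 P0: load  L1 → E/I on L1; bus BusRd; mem=30
  op14 P0: load  L4 → M/I on L4; bus (none); mem=20
  op15 P0: store L0 := 84 → M/I on L0; bus (none); mem=35
  op16 P1: store L6 := 63 → I/M on L6; bus BusUpgr; mem=0
  op17 P0: load  L3 → E/I on L3; bus (none); mem=60
  op18 P1: load  L2 → I/M on L2; bus (none); mem=0
  op19 P0: store L0 := 21 → M/I on L0; bus (none); mem=35
  op20 P1: load  L2 → I/M on L2; bus (none); mem=0
  op21 P0: load  L3 → E/I on L3; bus (none); mem=60
  op22 P0: store L2 := 73 → M/I on L2; bus BusRdX Flush; mem=89
  op23 P1: store L2 := 91 → I/M on L2; bus BusRdX Flush; mem=73
  op24 P0: load  L5 → E/I on L5; bus (none); mem=70
  op25 P0: load  L2 → S/O on L2; bus BusRd; mem=73
  op26 P0: store L0 := 60 → M/I on L0; bus (none); mem=35
  op27 P1: load  L3 → S/S on L3; bus BusRd; mem=60
  op28 P0: load  L1 → E/I on L1; bus (none); mem=30
  op29 P0: load  L2 → S/O on L2; bus (none); mem=73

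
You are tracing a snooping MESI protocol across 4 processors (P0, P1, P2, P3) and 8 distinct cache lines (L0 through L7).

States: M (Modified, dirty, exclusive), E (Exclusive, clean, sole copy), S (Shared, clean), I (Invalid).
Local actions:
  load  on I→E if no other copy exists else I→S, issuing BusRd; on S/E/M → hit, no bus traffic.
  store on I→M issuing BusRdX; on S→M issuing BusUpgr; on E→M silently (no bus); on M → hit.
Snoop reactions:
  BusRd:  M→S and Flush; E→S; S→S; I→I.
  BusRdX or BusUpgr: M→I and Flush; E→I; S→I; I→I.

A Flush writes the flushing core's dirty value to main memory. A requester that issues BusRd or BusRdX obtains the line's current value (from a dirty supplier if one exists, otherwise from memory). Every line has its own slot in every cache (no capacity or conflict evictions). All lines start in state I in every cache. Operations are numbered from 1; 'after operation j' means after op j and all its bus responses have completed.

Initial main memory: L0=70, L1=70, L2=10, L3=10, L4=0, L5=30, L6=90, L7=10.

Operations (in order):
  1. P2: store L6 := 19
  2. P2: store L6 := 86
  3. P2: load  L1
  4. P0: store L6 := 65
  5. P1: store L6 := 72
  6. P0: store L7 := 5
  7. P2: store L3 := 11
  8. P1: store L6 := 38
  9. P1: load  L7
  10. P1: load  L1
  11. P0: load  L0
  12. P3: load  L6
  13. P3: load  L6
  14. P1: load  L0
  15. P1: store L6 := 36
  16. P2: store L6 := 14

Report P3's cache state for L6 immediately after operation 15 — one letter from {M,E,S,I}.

[1] P2: store L6 := 19 | P0:I, P1:I, P2:M(19), P3:I | bus: BusRdX
[2] P2: store L6 := 86 | P0:I, P1:I, P2:M(86), P3:I | bus: none
[3] P2: load  L1 | P0:I, P1:I, P2:E(70), P3:I | bus: BusRd
[4] P0: store L6 := 65 | P0:M(65), P1:I, P2:I, P3:I | bus: BusRdX,Flush
[5] P1: store L6 := 72 | P0:I, P1:M(72), P2:I, P3:I | bus: BusRdX,Flush
[6] P0: store L7 := 5 | P0:M(5), P1:I, P2:I, P3:I | bus: BusRdX
[7] P2: store L3 := 11 | P0:I, P1:I, P2:M(11), P3:I | bus: BusRdX
[8] P1: store L6 := 38 | P0:I, P1:M(38), P2:I, P3:I | bus: none
[9] P1: load  L7 | P0:S(5), P1:S(5), P2:I, P3:I | bus: BusRd,Flush
[10] P1: load  L1 | P0:I, P1:S(70), P2:S(70), P3:I | bus: BusRd
[11] P0: load  L0 | P0:E(70), P1:I, P2:I, P3:I | bus: BusRd
[12] P3: load  L6 | P0:I, P1:S(38), P2:I, P3:S(38) | bus: BusRd,Flush
[13] P3: load  L6 | P0:I, P1:S(38), P2:I, P3:S(38) | bus: none
[14] P1: load  L0 | P0:S(70), P1:S(70), P2:I, P3:I | bus: BusRd
[15] P1: store L6 := 36 | P0:I, P1:M(36), P2:I, P3:I | bus: BusUpgr
[16] P2: store L6 := 14 | P0:I, P1:I, P2:M(14), P3:I | bus: BusRdX,Flush

state = I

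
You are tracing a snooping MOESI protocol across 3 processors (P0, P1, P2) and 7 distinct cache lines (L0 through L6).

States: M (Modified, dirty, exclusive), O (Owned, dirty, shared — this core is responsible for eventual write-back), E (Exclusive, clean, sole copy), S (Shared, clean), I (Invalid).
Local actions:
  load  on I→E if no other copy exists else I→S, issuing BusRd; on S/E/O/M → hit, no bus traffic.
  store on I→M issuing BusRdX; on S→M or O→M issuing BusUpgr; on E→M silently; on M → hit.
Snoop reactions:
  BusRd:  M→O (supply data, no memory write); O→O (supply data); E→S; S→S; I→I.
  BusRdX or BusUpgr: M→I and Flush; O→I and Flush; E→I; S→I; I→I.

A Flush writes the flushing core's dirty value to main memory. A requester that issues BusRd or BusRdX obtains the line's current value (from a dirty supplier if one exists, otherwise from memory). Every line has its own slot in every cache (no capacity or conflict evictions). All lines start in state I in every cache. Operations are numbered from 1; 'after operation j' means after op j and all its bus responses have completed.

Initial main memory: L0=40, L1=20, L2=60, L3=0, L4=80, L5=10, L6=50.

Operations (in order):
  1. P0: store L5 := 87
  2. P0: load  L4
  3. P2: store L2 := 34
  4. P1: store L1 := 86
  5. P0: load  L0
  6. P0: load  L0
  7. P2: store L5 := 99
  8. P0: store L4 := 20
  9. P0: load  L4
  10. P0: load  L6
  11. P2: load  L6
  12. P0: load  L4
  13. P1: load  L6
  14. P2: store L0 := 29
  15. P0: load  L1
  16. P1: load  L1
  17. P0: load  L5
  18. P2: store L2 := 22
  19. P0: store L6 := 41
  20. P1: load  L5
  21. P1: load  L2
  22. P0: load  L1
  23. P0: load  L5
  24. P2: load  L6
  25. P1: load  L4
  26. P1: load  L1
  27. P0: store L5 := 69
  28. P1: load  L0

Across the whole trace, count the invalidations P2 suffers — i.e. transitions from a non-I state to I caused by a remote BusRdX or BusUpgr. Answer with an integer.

[1] P0: store L5 := 87 | P0:M(87), P1:I, P2:I | bus: BusRdX
[2] P0: load  L4 | P0:E(80), P1:I, P2:I | bus: BusRd
[3] P2: store L2 := 34 | P0:I, P1:I, P2:M(34) | bus: BusRdX
[4] P1: store L1 := 86 | P0:I, P1:M(86), P2:I | bus: BusRdX
[5] P0: load  L0 | P0:E(40), P1:I, P2:I | bus: BusRd
[6] P0: load  L0 | P0:E(40), P1:I, P2:I | bus: none
[7] P2: store L5 := 99 | P0:I, P1:I, P2:M(99) | bus: BusRdX,Flush
[8] P0: store L4 := 20 | P0:M(20), P1:I, P2:I | bus: none
[9] P0: load  L4 | P0:M(20), P1:I, P2:I | bus: none
[10] P0: load  L6 | P0:E(50), P1:I, P2:I | bus: BusRd
[11] P2: load  L6 | P0:S(50), P1:I, P2:S(50) | bus: BusRd
[12] P0: load  L4 | P0:M(20), P1:I, P2:I | bus: none
[13] P1: load  L6 | P0:S(50), P1:S(50), P2:S(50) | bus: BusRd
[14] P2: store L0 := 29 | P0:I, P1:I, P2:M(29) | bus: BusRdX
[15] P0: load  L1 | P0:S(86), P1:O(86), P2:I | bus: BusRd
[16] P1: load  L1 | P0:S(86), P1:O(86), P2:I | bus: none
[17] P0: load  L5 | P0:S(99), P1:I, P2:O(99) | bus: BusRd
[18] P2: store L2 := 22 | P0:I, P1:I, P2:M(22) | bus: none
[19] P0: store L6 := 41 | P0:M(41), P1:I, P2:I | bus: BusUpgr
[20] P1: load  L5 | P0:S(99), P1:S(99), P2:O(99) | bus: BusRd
[21] P1: load  L2 | P0:I, P1:S(22), P2:O(22) | bus: BusRd
[22] P0: load  L1 | P0:S(86), P1:O(86), P2:I | bus: none
[23] P0: load  L5 | P0:S(99), P1:S(99), P2:O(99) | bus: none
[24] P2: load  L6 | P0:O(41), P1:I, P2:S(41) | bus: BusRd
[25] P1: load  L4 | P0:O(20), P1:S(20), P2:I | bus: BusRd
[26] P1: load  L1 | P0:S(86), P1:O(86), P2:I | bus: none
[27] P0: store L5 := 69 | P0:M(69), P1:I, P2:I | bus: BusUpgr,Flush
[28] P1: load  L0 | P0:I, P1:S(29), P2:O(29) | bus: BusRd

invalidations = 2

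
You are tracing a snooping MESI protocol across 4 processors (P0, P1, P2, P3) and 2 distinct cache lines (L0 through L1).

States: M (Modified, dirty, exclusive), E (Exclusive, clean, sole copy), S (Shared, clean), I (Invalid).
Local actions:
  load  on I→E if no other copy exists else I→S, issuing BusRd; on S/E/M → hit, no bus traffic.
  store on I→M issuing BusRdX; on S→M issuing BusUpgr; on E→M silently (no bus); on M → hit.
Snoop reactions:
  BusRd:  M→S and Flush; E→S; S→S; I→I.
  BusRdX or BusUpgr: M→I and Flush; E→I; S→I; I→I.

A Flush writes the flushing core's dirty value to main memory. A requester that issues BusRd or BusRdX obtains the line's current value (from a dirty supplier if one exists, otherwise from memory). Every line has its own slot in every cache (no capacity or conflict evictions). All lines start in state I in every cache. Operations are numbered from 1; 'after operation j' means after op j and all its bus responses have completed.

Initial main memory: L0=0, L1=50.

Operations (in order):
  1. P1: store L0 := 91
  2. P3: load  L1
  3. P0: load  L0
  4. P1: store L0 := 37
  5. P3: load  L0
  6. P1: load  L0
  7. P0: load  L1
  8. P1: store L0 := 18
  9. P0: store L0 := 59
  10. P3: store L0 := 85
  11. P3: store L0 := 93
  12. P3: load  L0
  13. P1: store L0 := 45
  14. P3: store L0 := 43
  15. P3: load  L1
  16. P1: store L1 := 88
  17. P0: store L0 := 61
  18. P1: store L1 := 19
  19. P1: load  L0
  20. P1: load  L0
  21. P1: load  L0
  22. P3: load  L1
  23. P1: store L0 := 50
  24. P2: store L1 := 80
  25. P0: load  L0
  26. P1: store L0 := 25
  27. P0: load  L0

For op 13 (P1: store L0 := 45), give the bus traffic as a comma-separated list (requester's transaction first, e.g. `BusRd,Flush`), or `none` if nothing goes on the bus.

[1] P1: store L0 := 91 | P0:I, P1:M(91), P2:I, P3:I | bus: BusRdX
[2] P3: load  L1 | P0:I, P1:I, P2:I, P3:E(50) | bus: BusRd
[3] P0: load  L0 | P0:S(91), P1:S(91), P2:I, P3:I | bus: BusRd,Flush
[4] P1: store L0 := 37 | P0:I, P1:M(37), P2:I, P3:I | bus: BusUpgr
[5] P3: load  L0 | P0:I, P1:S(37), P2:I, P3:S(37) | bus: BusRd,Flush
[6] P1: load  L0 | P0:I, P1:S(37), P2:I, P3:S(37) | bus: none
[7] P0: load  L1 | P0:S(50), P1:I, P2:I, P3:S(50) | bus: BusRd
[8] P1: store L0 := 18 | P0:I, P1:M(18), P2:I, P3:I | bus: BusUpgr
[9] P0: store L0 := 59 | P0:M(59), P1:I, P2:I, P3:I | bus: BusRdX,Flush
[10] P3: store L0 := 85 | P0:I, P1:I, P2:I, P3:M(85) | bus: BusRdX,Flush
[11] P3: store L0 := 93 | P0:I, P1:I, P2:I, P3:M(93) | bus: none
[12] P3: load  L0 | P0:I, P1:I, P2:I, P3:M(93) | bus: none
[13] P1: store L0 := 45 | P0:I, P1:M(45), P2:I, P3:I | bus: BusRdX,Flush
[14] P3: store L0 := 43 | P0:I, P1:I, P2:I, P3:M(43) | bus: BusRdX,Flush
[15] P3: load  L1 | P0:S(50), P1:I, P2:I, P3:S(50) | bus: none
[16] P1: store L1 := 88 | P0:I, P1:M(88), P2:I, P3:I | bus: BusRdX
[17] P0: store L0 := 61 | P0:M(61), P1:I, P2:I, P3:I | bus: BusRdX,Flush
[18] P1: store L1 := 19 | P0:I, P1:M(19), P2:I, P3:I | bus: none
[19] P1: load  L0 | P0:S(61), P1:S(61), P2:I, P3:I | bus: BusRd,Flush
[20] P1: load  L0 | P0:S(61), P1:S(61), P2:I, P3:I | bus: none
[21] P1: load  L0 | P0:S(61), P1:S(61), P2:I, P3:I | bus: none
[22] P3: load  L1 | P0:I, P1:S(19), P2:I, P3:S(19) | bus: BusRd,Flush
[23] P1: store L0 := 50 | P0:I, P1:M(50), P2:I, P3:I | bus: BusUpgr
[24] P2: store L1 := 80 | P0:I, P1:I, P2:M(80), P3:I | bus: BusRdX
[25] P0: load  L0 | P0:S(50), P1:S(50), P2:I, P3:I | bus: BusRd,Flush
[26] P1: store L0 := 25 | P0:I, P1:M(25), P2:I, P3:I | bus: BusUpgr
[27] P0: load  L0 | P0:S(25), P1:S(25), P2:I, P3:I | bus: BusRd,Flush

bus = BusRdX,Flush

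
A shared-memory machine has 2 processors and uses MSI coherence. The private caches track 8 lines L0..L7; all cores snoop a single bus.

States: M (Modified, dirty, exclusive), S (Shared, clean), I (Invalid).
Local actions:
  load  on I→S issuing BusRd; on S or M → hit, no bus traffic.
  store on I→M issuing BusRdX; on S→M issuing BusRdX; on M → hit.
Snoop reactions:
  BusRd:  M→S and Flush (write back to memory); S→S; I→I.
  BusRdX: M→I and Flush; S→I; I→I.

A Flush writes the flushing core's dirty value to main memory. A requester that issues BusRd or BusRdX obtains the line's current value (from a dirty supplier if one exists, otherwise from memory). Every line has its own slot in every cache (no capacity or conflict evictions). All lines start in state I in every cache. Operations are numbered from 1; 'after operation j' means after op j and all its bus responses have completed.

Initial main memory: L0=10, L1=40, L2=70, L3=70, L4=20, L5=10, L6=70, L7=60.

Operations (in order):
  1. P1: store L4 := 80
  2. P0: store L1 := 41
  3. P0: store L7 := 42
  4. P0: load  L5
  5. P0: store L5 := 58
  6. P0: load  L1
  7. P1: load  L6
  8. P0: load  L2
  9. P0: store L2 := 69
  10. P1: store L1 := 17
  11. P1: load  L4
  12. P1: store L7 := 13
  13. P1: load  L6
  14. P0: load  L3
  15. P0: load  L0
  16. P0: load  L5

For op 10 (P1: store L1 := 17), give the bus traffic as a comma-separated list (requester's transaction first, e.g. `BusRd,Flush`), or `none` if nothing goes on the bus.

bus = BusRdX,Flush

step 1: P1: store L4 := 80  ⟶  IM  (L4)  txn=BusRdX  M[L4]=20
step 2: P0: store L1 := 41  ⟶  MI  (L1)  txn=BusRdX  M[L1]=40
step 3: P0: store L7 := 42  ⟶  MI  (L7)  txn=BusRdX  M[L7]=60
step 4: P0: load  L5  ⟶  SI  (L5)  txn=BusRd  M[L5]=10
step 5: P0: store L5 := 58  ⟶  MI  (L5)  txn=BusRdX  M[L5]=10
step 6: P0: load  L1  ⟶  MI  (L1)  txn=∅  M[L1]=40
step 7: P1: load  L6  ⟶  IS  (L6)  txn=BusRd  M[L6]=70
step 8: P0: load  L2  ⟶  SI  (L2)  txn=BusRd  M[L2]=70
step 9: P0: store L2 := 69  ⟶  MI  (L2)  txn=BusRdX  M[L2]=70
step 10: P1: store L1 := 17  ⟶  IM  (L1)  txn=BusRdX+Flush  M[L1]=41
step 11: P1: load  L4  ⟶  IM  (L4)  txn=∅  M[L4]=20
step 12: P1: store L7 := 13  ⟶  IM  (L7)  txn=BusRdX+Flush  M[L7]=42
step 13: P1: load  L6  ⟶  IS  (L6)  txn=∅  M[L6]=70
step 14: P0: load  L3  ⟶  SI  (L3)  txn=BusRd  M[L3]=70
step 15: P0: load  L0  ⟶  SI  (L0)  txn=BusRd  M[L0]=10
step 16: P0: load  L5  ⟶  MI  (L5)  txn=∅  M[L5]=10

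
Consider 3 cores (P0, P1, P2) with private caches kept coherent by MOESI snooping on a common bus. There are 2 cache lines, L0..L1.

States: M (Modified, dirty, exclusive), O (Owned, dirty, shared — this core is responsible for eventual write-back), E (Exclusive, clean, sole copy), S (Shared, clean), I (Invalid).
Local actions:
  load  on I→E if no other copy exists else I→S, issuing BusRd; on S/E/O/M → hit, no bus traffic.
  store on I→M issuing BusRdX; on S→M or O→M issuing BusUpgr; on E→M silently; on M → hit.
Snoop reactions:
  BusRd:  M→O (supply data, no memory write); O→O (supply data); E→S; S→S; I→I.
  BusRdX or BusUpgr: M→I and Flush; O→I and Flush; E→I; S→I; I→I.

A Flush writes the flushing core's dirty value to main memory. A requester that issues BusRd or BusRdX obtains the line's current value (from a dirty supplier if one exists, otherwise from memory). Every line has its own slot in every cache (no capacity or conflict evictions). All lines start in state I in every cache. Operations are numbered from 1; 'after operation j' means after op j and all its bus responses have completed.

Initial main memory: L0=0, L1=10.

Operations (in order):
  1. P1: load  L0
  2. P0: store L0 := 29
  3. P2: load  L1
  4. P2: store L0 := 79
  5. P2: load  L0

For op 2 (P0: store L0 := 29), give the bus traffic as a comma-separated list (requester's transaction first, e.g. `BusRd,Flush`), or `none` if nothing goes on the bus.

bus = BusRdX

  op1 P1: load  L0 → I/E/I on L0; bus BusRd; mem=0
  op2 P0: store L0 := 29 → M/I/I on L0; bus BusRdX; mem=0
  op3 P2: load  L1 → I/I/E on L1; bus BusRd; mem=10
  op4 P2: store L0 := 79 → I/I/M on L0; bus BusRdX Flush; mem=29
  op5 P2: load  L0 → I/I/M on L0; bus (none); mem=29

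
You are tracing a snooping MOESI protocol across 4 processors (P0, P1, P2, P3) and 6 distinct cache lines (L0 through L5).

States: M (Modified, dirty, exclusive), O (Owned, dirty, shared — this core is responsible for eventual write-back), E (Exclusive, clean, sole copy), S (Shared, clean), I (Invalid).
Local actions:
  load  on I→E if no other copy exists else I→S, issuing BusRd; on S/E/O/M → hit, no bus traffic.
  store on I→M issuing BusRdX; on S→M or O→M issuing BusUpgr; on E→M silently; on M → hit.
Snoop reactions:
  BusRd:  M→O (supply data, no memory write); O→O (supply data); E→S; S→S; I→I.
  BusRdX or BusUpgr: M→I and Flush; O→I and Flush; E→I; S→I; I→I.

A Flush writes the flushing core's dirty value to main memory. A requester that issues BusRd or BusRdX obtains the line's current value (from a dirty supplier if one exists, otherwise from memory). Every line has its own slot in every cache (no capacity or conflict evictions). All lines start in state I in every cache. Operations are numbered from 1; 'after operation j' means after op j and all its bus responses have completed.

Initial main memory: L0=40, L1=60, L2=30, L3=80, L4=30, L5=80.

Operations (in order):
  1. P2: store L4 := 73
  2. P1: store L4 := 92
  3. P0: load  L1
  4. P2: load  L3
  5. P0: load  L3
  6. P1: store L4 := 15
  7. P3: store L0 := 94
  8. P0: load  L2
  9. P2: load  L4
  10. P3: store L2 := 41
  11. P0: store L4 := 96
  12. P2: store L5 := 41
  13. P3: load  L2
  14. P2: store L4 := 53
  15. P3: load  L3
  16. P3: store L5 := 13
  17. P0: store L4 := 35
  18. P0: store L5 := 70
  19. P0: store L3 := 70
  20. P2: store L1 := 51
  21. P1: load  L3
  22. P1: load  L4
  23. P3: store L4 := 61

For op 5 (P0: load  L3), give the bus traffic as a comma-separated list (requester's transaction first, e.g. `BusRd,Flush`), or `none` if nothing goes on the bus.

bus = BusRd

step 1: P2: store L4 := 73  ⟶  IIMI  (L4)  txn=BusRdX  M[L4]=30
step 2: P1: store L4 := 92  ⟶  IMII  (L4)  txn=BusRdX+Flush  M[L4]=73
step 3: P0: load  L1  ⟶  EIII  (L1)  txn=BusRd  M[L1]=60
step 4: P2: load  L3  ⟶  IIEI  (L3)  txn=BusRd  M[L3]=80
step 5: P0: load  L3  ⟶  SISI  (L3)  txn=BusRd  M[L3]=80
step 6: P1: store L4 := 15  ⟶  IMII  (L4)  txn=∅  M[L4]=73
step 7: P3: store L0 := 94  ⟶  IIIM  (L0)  txn=BusRdX  M[L0]=40
step 8: P0: load  L2  ⟶  EIII  (L2)  txn=BusRd  M[L2]=30
step 9: P2: load  L4  ⟶  IOSI  (L4)  txn=BusRd  M[L4]=73
step 10: P3: store L2 := 41  ⟶  IIIM  (L2)  txn=BusRdX  M[L2]=30
step 11: P0: store L4 := 96  ⟶  MIII  (L4)  txn=BusRdX+Flush  M[L4]=15
step 12: P2: store L5 := 41  ⟶  IIMI  (L5)  txn=BusRdX  M[L5]=80
step 13: P3: load  L2  ⟶  IIIM  (L2)  txn=∅  M[L2]=30
step 14: P2: store L4 := 53  ⟶  IIMI  (L4)  txn=BusRdX+Flush  M[L4]=96
step 15: P3: load  L3  ⟶  SISS  (L3)  txn=BusRd  M[L3]=80
step 16: P3: store L5 := 13  ⟶  IIIM  (L5)  txn=BusRdX+Flush  M[L5]=41
step 17: P0: store L4 := 35  ⟶  MIII  (L4)  txn=BusRdX+Flush  M[L4]=53
step 18: P0: store L5 := 70  ⟶  MIII  (L5)  txn=BusRdX+Flush  M[L5]=13
step 19: P0: store L3 := 70  ⟶  MIII  (L3)  txn=BusUpgr  M[L3]=80
step 20: P2: store L1 := 51  ⟶  IIMI  (L1)  txn=BusRdX  M[L1]=60
step 21: P1: load  L3  ⟶  OSII  (L3)  txn=BusRd  M[L3]=80
step 22: P1: load  L4  ⟶  OSII  (L4)  txn=BusRd  M[L4]=53
step 23: P3: store L4 := 61  ⟶  IIIM  (L4)  txn=BusRdX+Flush  M[L4]=35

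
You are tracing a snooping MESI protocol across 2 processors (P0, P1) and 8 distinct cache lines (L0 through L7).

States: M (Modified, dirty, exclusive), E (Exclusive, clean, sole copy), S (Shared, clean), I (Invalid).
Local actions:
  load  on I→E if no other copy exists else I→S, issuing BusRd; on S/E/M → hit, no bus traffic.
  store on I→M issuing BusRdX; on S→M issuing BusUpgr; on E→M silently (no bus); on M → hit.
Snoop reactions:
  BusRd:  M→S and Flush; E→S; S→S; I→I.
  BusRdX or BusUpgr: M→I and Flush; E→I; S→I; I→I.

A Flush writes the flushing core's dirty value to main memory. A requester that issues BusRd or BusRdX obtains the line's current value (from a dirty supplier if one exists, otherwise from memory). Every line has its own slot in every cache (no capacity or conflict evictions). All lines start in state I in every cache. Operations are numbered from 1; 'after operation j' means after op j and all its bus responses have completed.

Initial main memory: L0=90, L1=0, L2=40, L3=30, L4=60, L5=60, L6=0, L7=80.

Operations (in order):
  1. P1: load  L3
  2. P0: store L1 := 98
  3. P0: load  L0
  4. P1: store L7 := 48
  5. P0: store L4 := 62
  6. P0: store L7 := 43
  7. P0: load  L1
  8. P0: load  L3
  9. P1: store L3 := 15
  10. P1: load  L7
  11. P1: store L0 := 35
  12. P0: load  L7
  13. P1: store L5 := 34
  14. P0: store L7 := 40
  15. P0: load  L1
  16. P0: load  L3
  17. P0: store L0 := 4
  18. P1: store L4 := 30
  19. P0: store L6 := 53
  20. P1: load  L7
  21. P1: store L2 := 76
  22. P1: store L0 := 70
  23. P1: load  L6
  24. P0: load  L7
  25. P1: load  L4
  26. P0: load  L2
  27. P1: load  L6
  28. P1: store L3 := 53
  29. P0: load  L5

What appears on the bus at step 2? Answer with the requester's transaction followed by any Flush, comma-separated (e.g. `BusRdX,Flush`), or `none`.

step 1: P1: load  L3  ⟶  IE  (L3)  txn=BusRd  M[L3]=30
step 2: P0: store L1 := 98  ⟶  MI  (L1)  txn=BusRdX  M[L1]=0
step 3: P0: load  L0  ⟶  EI  (L0)  txn=BusRd  M[L0]=90
step 4: P1: store L7 := 48  ⟶  IM  (L7)  txn=BusRdX  M[L7]=80
step 5: P0: store L4 := 62  ⟶  MI  (L4)  txn=BusRdX  M[L4]=60
step 6: P0: store L7 := 43  ⟶  MI  (L7)  txn=BusRdX+Flush  M[L7]=48
step 7: P0: load  L1  ⟶  MI  (L1)  txn=∅  M[L1]=0
step 8: P0: load  L3  ⟶  SS  (L3)  txn=BusRd  M[L3]=30
step 9: P1: store L3 := 15  ⟶  IM  (L3)  txn=BusUpgr  M[L3]=30
step 10: P1: load  L7  ⟶  SS  (L7)  txn=BusRd+Flush  M[L7]=43
step 11: P1: store L0 := 35  ⟶  IM  (L0)  txn=BusRdX  M[L0]=90
step 12: P0: load  L7  ⟶  SS  (L7)  txn=∅  M[L7]=43
step 13: P1: store L5 := 34  ⟶  IM  (L5)  txn=BusRdX  M[L5]=60
step 14: P0: store L7 := 40  ⟶  MI  (L7)  txn=BusUpgr  M[L7]=43
step 15: P0: load  L1  ⟶  MI  (L1)  txn=∅  M[L1]=0
step 16: P0: load  L3  ⟶  SS  (L3)  txn=BusRd+Flush  M[L3]=15
step 17: P0: store L0 := 4  ⟶  MI  (L0)  txn=BusRdX+Flush  M[L0]=35
step 18: P1: store L4 := 30  ⟶  IM  (L4)  txn=BusRdX+Flush  M[L4]=62
step 19: P0: store L6 := 53  ⟶  MI  (L6)  txn=BusRdX  M[L6]=0
step 20: P1: load  L7  ⟶  SS  (L7)  txn=BusRd+Flush  M[L7]=40
step 21: P1: store L2 := 76  ⟶  IM  (L2)  txn=BusRdX  M[L2]=40
step 22: P1: store L0 := 70  ⟶  IM  (L0)  txn=BusRdX+Flush  M[L0]=4
step 23: P1: load  L6  ⟶  SS  (L6)  txn=BusRd+Flush  M[L6]=53
step 24: P0: load  L7  ⟶  SS  (L7)  txn=∅  M[L7]=40
step 25: P1: load  L4  ⟶  IM  (L4)  txn=∅  M[L4]=62
step 26: P0: load  L2  ⟶  SS  (L2)  txn=BusRd+Flush  M[L2]=76
step 27: P1: load  L6  ⟶  SS  (L6)  txn=∅  M[L6]=53
step 28: P1: store L3 := 53  ⟶  IM  (L3)  txn=BusUpgr  M[L3]=15
step 29: P0: load  L5  ⟶  SS  (L5)  txn=BusRd+Flush  M[L5]=34

bus = BusRdX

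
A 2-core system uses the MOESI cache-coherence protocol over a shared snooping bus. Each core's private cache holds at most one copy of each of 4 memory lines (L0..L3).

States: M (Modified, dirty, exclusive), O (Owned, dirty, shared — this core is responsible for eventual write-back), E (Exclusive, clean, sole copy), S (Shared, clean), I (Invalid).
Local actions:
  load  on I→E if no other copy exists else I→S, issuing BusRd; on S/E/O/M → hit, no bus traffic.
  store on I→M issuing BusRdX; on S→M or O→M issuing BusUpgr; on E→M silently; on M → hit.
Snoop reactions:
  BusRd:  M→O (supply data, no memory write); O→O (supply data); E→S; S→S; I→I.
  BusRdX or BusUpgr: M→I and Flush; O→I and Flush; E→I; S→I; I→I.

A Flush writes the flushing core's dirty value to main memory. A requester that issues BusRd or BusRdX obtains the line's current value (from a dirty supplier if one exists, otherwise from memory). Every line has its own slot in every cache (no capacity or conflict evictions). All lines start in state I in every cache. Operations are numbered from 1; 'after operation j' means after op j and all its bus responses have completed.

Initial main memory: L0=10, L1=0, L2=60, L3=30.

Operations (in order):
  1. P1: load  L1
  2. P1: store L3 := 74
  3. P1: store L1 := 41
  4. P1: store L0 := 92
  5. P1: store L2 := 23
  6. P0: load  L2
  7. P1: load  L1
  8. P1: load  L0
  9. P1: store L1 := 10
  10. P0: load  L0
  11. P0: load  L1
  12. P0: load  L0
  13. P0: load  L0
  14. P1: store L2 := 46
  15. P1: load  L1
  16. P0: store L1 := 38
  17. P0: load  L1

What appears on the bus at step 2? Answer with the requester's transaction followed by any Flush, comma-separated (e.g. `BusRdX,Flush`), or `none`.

  op1 P1: load  L1 → I/E on L1; bus BusRd; mem=0
  op2 P1: store L3 := 74 → I/M on L3; bus BusRdX; mem=30
  op3 P1: store L1 := 41 → I/M on L1; bus (none); mem=0
  op4 P1: store L0 := 92 → I/M on L0; bus BusRdX; mem=10
  op5 P1: store L2 := 23 → I/M on L2; bus BusRdX; mem=60
  op6 P0: load  L2 → S/O on L2; bus BusRd; mem=60
  op7 P1: load  L1 → I/M on L1; bus (none); mem=0
  op8 P1: load  L0 → I/M on L0; bus (none); mem=10
  op9 P1: store L1 := 10 → I/M on L1; bus (none); mem=0
  op10 P0: load  L0 → S/O on L0; bus BusRd; mem=10
  op11 P0: load  L1 → S/O on L1; bus BusRd; mem=0
  op12 P0: load  L0 → S/O on L0; bus (none); mem=10
  op13 P0: load  L0 → S/O on L0; bus (none); mem=10
  op14 P1: store L2 := 46 → I/M on L2; bus BusUpgr; mem=60
  op15 P1: load  L1 → S/O on L1; bus (none); mem=0
  op16 P0: store L1 := 38 → M/I on L1; bus BusUpgr Flush; mem=10
  op17 P0: load  L1 → M/I on L1; bus (none); mem=10

bus = BusRdX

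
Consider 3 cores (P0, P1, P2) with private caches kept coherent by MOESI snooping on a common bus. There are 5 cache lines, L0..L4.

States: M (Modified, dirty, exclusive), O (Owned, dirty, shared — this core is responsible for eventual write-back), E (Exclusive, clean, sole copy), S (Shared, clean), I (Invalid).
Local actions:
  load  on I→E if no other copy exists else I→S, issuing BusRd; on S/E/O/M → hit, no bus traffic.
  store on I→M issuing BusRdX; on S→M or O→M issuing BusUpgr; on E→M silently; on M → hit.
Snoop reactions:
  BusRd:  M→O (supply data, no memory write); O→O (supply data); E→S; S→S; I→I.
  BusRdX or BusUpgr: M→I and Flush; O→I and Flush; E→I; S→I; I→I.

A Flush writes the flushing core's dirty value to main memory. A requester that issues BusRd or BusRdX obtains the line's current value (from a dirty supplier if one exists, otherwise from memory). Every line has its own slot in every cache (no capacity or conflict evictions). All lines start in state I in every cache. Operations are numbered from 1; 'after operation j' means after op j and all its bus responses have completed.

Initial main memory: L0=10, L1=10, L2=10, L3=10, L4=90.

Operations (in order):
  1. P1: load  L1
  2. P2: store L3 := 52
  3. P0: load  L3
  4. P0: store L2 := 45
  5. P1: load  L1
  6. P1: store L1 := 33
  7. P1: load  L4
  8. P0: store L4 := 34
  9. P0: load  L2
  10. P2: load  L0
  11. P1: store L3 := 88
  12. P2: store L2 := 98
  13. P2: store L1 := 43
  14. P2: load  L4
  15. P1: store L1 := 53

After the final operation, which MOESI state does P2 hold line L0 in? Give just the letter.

step 1: P1: load  L1  ⟶  IEI  (L1)  txn=BusRd  M[L1]=10
step 2: P2: store L3 := 52  ⟶  IIM  (L3)  txn=BusRdX  M[L3]=10
step 3: P0: load  L3  ⟶  SIO  (L3)  txn=BusRd  M[L3]=10
step 4: P0: store L2 := 45  ⟶  MII  (L2)  txn=BusRdX  M[L2]=10
step 5: P1: load  L1  ⟶  IEI  (L1)  txn=∅  M[L1]=10
step 6: P1: store L1 := 33  ⟶  IMI  (L1)  txn=∅  M[L1]=10
step 7: P1: load  L4  ⟶  IEI  (L4)  txn=BusRd  M[L4]=90
step 8: P0: store L4 := 34  ⟶  MII  (L4)  txn=BusRdX  M[L4]=90
step 9: P0: load  L2  ⟶  MII  (L2)  txn=∅  M[L2]=10
step 10: P2: load  L0  ⟶  IIE  (L0)  txn=BusRd  M[L0]=10
step 11: P1: store L3 := 88  ⟶  IMI  (L3)  txn=BusRdX+Flush  M[L3]=52
step 12: P2: store L2 := 98  ⟶  IIM  (L2)  txn=BusRdX+Flush  M[L2]=45
step 13: P2: store L1 := 43  ⟶  IIM  (L1)  txn=BusRdX+Flush  M[L1]=33
step 14: P2: load  L4  ⟶  OIS  (L4)  txn=BusRd  M[L4]=90
step 15: P1: store L1 := 53  ⟶  IMI  (L1)  txn=BusRdX+Flush  M[L1]=43

state = E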